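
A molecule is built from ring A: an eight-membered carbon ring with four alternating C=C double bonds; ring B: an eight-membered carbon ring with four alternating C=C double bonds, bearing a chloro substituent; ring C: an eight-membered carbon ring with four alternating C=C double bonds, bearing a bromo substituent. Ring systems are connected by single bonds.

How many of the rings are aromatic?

Ring A has only sp² ring atoms; a planar conformation would have a fully conjugated π system of 8 electrons. But 8 = 4(2), which is 4n not 4n+2, so ring A is not aromatic (cyclooctatetraene) — cyclooctatetraene distorts into a non-planar tub to avoid antiaromaticity.
Ring B has only sp² ring atoms; a planar conformation would have a fully conjugated π system of 8 electrons. But 8 = 4(2), which is 4n not 4n+2, so ring B is not aromatic (cyclooctatetraene) — cyclooctatetraene distorts into a non-planar tub to avoid antiaromaticity.
Ring C has only sp² ring atoms; a planar conformation would have a fully conjugated π system of 8 electrons. But 8 = 4(2), which is 4n not 4n+2, so ring C is not aromatic (cyclooctatetraene) — cyclooctatetraene distorts into a non-planar tub to avoid antiaromaticity.
No ring is aromatic. Total: 0.

0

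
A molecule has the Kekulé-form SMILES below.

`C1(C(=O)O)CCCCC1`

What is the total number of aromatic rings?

The SMILES encodes a six-membered saturated carbon ring.
The 6-membered ring has only sp³ atoms, so it is not fully conjugated — not aromatic (cyclohexane).

0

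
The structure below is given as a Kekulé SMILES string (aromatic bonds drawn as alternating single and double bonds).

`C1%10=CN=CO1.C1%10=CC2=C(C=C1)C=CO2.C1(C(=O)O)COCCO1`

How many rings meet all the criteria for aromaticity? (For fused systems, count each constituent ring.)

The SMILES encodes a five-membered ring with an oxygen at position 1 and a nitrogen at position 3 (in a C=N bond), with two double bonds; a six-membered carbon ring with three alternating C=C double bonds, fused to a five-membered ring containing one oxygen and two C=C double bonds; a six-membered saturated ring with oxygens at positions 1 and 4.
The 5-membered ring with one oxygen and one =N– has a continuous p-orbital overlap around the ring; 2 ring double bonds (4 π electrons) plus a heteroatom lone pair (2) give 6 π electrons. That satisfies 4n+2 with n=1, so it is aromatic (oxazole).
The fused 6/5-membered bicyclic (with one oxygen) is a single π system with 9 sp² atoms and 10 π electrons from ring double bonds plus a heteroatom lone pair. 10 = 4(2)+2, so the system is aromatic and both rings count as aromatic (benzofuran).
The 6-membered ring with two oxygens (1,4) has only sp³ atoms, so it is not fully conjugated — not aromatic (1,4-dioxane).
3 of the 4 rings are aromatic. Total: 3.

3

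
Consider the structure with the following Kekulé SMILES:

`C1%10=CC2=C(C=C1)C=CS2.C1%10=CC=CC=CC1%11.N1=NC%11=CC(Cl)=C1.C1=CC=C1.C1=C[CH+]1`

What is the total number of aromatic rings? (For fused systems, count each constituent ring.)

4

The SMILES encodes a six-membered carbon ring with three alternating C=C double bonds, fused to a five-membered ring containing one sulfur and two C=C double bonds; a seven-membered carbon ring with three C=C double bonds and one sp³ carbon; a six-membered ring with two adjacent nitrogens and three alternating double bonds; a four-membered carbon ring with two alternating C=C double bonds; a three-membered all-carbon ring bearing a positive charge on one carbon, with one C=C double bond.
The fused 6/5-membered bicyclic (with one sulfur) is a single π system with 9 sp² atoms and 10 π electrons from ring double bonds plus a heteroatom lone pair. 10 = 4(2)+2, so the system is aromatic and both rings count as aromatic (benzothiophene).
The 7-membered ring has one sp³ carbon, so it is not fully conjugated — not aromatic (cycloheptatriene).
The 6-membered ring with two nitrogens (1,2) is planar and fully conjugated; 3 ring double bonds give 6 π electrons. That satisfies 4n+2 with n=1, so it is aromatic (pyridazine).
The 4-membered ring has only sp² ring atoms; a planar conformation would have a fully conjugated π system of 4 electrons. But 4 = 4(1), which is 4n not 4n+2, so it is not aromatic (cyclobutadiene) — cyclobutadiene is antiaromatic and distorts to a rectangle.
The 3-membered ring is planar and fully conjugated; 1 ring double bond (2 π electrons) plus the carbocation's empty p orbital (0, but keeps the ring conjugated) give 2 π electrons. 2 = 4(0)+2, so it is aromatic (cyclopropenyl cation).
4 of the 6 rings are aromatic. Total: 4.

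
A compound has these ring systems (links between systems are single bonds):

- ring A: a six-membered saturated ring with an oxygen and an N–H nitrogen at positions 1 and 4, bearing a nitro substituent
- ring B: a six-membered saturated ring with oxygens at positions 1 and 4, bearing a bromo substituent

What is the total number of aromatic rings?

0

Ring A has only sp³ atoms, so it is not fully conjugated — not aromatic (morpholine).
Ring B has only sp³ atoms, so it is not fully conjugated — not aromatic (1,4-dioxane).
No ring is aromatic. Total: 0.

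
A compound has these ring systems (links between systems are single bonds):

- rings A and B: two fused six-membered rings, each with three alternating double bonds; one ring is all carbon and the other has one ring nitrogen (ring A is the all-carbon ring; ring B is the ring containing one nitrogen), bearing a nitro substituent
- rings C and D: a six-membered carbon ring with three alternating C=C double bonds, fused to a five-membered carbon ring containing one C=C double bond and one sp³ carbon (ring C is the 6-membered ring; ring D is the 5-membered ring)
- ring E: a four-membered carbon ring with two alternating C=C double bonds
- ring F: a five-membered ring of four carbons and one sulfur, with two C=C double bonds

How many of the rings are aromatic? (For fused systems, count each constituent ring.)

4

Rings A and B form a fused bicyclic system (with one nitrogen) with 10 sp² atoms and 10 π electrons from ring double bonds. 10 = 4(2)+2, so the system is aromatic and both rings count as aromatic (quinoline).
Ring C is fully conjugated (every ring atom contributes a p orbital); 3 ring double bonds give 6 π electrons. Since 6 = 4n+2 (n=1), ring C is aromatic (benzene ring).
Ring D has one sp³ carbon, so it is not fully conjugated — not aromatic (cyclopentene ring).
Ring E has only sp² ring atoms; a planar conformation would have a fully conjugated π system of 4 electrons. But 4 = 4(1), which is 4n not 4n+2, so ring E is not aromatic (cyclobutadiene) — cyclobutadiene is antiaromatic and distorts to a rectangle.
Ring F is fully conjugated (every ring atom contributes a p orbital); 2 ring double bonds (4 π electrons) plus a heteroatom lone pair (2) give 6 π electrons. 6 = 4(1)+2, so ring F is aromatic (thiophene).
Aromatic: A, B, C, F. Total: 4.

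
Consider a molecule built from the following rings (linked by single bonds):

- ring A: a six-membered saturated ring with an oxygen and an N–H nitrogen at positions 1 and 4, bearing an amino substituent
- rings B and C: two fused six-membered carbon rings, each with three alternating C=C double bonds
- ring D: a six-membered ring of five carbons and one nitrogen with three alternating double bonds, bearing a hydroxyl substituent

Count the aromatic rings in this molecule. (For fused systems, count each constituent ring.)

3

Ring A has only sp³ atoms, so it is not fully conjugated — not aromatic (morpholine).
Rings B and C form a fused bicyclic system with 10 sp² atoms and 10 π electrons from ring double bonds. 10 = 4(2)+2, so the system is aromatic and both rings count as aromatic (naphthalene).
Ring D is planar and fully conjugated; 3 ring double bonds give 6 π electrons. That satisfies 4n+2 with n=1, so ring D is aromatic (pyridine).
Aromatic: B, C, D. Total: 3.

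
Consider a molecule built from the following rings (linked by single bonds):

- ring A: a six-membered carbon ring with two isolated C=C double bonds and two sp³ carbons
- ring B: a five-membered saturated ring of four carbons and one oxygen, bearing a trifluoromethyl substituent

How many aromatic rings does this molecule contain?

Ring A has two sp³ carbons, so it is not fully conjugated — not aromatic (1,4-cyclohexadiene).
Ring B has only sp³ atoms, so it is not fully conjugated — not aromatic (tetrahydrofuran).
No ring is aromatic. Total: 0.

0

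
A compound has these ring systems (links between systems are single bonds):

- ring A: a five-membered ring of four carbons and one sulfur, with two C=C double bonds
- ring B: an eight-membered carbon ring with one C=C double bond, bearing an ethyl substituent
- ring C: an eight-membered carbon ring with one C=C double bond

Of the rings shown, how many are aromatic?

1

Ring A is fully conjugated (every ring atom contributes a p orbital); 2 ring double bonds (4 π electrons) plus a heteroatom lone pair (2) give 6 π electrons. Since 6 = 4n+2 (n=1), ring A is aromatic (thiophene).
Ring B has six sp³ carbons, so it is not fully conjugated — not aromatic (cyclooctene).
Ring C has six sp³ carbons, so it is not fully conjugated — not aromatic (cyclooctene).
Aromatic: A. Total: 1.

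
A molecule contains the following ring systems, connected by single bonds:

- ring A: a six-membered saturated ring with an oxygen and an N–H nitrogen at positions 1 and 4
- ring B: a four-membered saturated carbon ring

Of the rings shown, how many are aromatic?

Ring A has only sp³ atoms, so it is not fully conjugated — not aromatic (morpholine).
Ring B has only sp³ atoms, so it is not fully conjugated — not aromatic (cyclobutane).
No ring is aromatic. Total: 0.

0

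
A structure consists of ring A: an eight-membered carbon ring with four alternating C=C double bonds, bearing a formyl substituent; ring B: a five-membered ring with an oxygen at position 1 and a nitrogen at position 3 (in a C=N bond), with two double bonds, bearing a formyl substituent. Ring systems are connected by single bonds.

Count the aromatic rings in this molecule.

Ring A has only sp² ring atoms; a planar conformation would have a fully conjugated π system of 8 electrons. But 8 = 4(2), which is 4n not 4n+2, so ring A is not aromatic (cyclooctatetraene) — cyclooctatetraene distorts into a non-planar tub to avoid antiaromaticity.
Ring B has a continuous p-orbital overlap around the ring; 2 ring double bonds (4 π electrons) plus a heteroatom lone pair (2) give 6 π electrons. That satisfies 4n+2 with n=1, so ring B is aromatic (oxazole).
Aromatic: B. Total: 1.

1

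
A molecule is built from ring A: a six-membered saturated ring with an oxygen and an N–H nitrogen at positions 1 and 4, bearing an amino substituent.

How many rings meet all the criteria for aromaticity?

Ring A has only sp³ atoms, so it is not fully conjugated — not aromatic (morpholine).

0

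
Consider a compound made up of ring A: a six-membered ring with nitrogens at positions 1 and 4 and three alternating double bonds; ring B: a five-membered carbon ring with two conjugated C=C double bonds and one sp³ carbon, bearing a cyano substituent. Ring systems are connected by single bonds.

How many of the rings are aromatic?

1

Ring A is planar and fully conjugated; 3 ring double bonds give 6 π electrons. 6 = 4(1)+2, so ring A is aromatic (pyrazine).
Ring B has one sp³ carbon, so it is not fully conjugated — not aromatic (cyclopentadiene).
Aromatic: A. Total: 1.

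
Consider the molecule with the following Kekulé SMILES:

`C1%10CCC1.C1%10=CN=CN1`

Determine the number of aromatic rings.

1

The SMILES encodes a four-membered saturated carbon ring; a five-membered ring with nitrogens at positions 1 and 3 (one bearing H, one in a C=N bond) and two double bonds.
The 4-membered ring has only sp³ atoms, so it is not fully conjugated — not aromatic (cyclobutane).
The 5-membered ring with two nitrogens (one N–H, one =N–) is fully conjugated (every ring atom contributes a p orbital); 2 ring double bonds (4 π electrons) plus a heteroatom lone pair (2) give 6 π electrons. 6 = 4(1)+2, so it is aromatic (imidazole).
1 of the 2 rings is aromatic. Total: 1.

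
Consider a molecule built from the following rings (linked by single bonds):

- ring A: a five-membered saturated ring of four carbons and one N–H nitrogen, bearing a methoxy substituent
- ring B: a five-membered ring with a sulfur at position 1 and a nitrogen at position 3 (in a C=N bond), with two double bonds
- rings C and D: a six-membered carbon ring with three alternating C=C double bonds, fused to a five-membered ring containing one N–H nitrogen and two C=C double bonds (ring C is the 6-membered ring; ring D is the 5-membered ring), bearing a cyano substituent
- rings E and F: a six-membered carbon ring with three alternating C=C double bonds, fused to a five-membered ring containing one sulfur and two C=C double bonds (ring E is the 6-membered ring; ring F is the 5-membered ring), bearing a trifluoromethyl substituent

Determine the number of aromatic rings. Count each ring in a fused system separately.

5

Ring A has only sp³ atoms, so it is not fully conjugated — not aromatic (pyrrolidine).
Ring B has a continuous p-orbital overlap around the ring; 2 ring double bonds (4 π electrons) plus a heteroatom lone pair (2) give 6 π electrons. Since 6 = 4n+2 (n=1), ring B is aromatic (thiazole).
Rings C and D form a fused bicyclic system (with one N–H) with 9 sp² atoms and 10 π electrons from ring double bonds plus a heteroatom lone pair. 10 = 4(2)+2, so the system is aromatic and both rings count as aromatic (indole).
Rings E and F form a fused bicyclic system (with one sulfur) with 9 sp² atoms and 10 π electrons from ring double bonds plus a heteroatom lone pair. 10 = 4(2)+2, so the system is aromatic and both rings count as aromatic (benzothiophene).
Aromatic: B, C, D, E, F. Total: 5.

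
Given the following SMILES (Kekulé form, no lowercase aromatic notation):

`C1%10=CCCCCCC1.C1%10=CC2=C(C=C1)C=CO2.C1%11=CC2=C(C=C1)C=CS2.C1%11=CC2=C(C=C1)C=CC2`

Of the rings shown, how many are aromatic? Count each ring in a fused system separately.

5

The SMILES encodes an eight-membered carbon ring with one C=C double bond; a six-membered carbon ring with three alternating C=C double bonds, fused to a five-membered ring containing one oxygen and two C=C double bonds; a six-membered carbon ring with three alternating C=C double bonds, fused to a five-membered ring containing one sulfur and two C=C double bonds; a six-membered carbon ring with three alternating C=C double bonds, fused to a five-membered carbon ring containing one C=C double bond and one sp³ carbon.
The 8-membered ring has six sp³ carbons, so it is not fully conjugated — not aromatic (cyclooctene).
The fused 6/5-membered bicyclic (with one oxygen) is a single π system with 9 sp² atoms and 10 π electrons from ring double bonds plus a heteroatom lone pair. 10 = 4(2)+2, so the system is aromatic and both rings count as aromatic (benzofuran).
The fused 6/5-membered bicyclic (with one sulfur) is a single π system with 9 sp² atoms and 10 π electrons from ring double bonds plus a heteroatom lone pair. 10 = 4(2)+2, so the system is aromatic and both rings count as aromatic (benzothiophene).
The 6-membered ring is planar and fully conjugated; 3 ring double bonds give 6 π electrons. 6 = 4(1)+2, so it is aromatic (benzene ring).
The 5-membered ring has one sp³ carbon, so it is not fully conjugated — not aromatic (cyclopentene ring).
5 of the 7 rings are aromatic. Total: 5.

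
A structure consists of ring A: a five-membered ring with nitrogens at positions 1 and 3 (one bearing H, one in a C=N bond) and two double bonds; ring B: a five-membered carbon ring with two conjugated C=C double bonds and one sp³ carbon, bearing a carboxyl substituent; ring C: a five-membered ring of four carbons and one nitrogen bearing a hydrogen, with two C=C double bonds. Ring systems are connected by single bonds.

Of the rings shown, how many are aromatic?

Ring A has a continuous p-orbital overlap around the ring; 2 ring double bonds (4 π electrons) plus a heteroatom lone pair (2) give 6 π electrons. Since 6 = 4n+2 (n=1), ring A is aromatic (imidazole).
Ring B has one sp³ carbon, so it is not fully conjugated — not aromatic (cyclopentadiene).
Ring C has a continuous p-orbital overlap around the ring; 2 ring double bonds (4 π electrons) plus a heteroatom lone pair (2) give 6 π electrons. 6 = 4(1)+2, so ring C is aromatic (pyrrole).
Aromatic: A, C. Total: 2.

2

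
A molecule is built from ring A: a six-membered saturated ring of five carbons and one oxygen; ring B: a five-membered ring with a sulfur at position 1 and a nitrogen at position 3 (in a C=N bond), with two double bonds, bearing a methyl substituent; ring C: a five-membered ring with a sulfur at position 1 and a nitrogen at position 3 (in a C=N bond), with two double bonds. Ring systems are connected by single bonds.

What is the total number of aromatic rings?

Ring A has only sp³ atoms, so it is not fully conjugated — not aromatic (tetrahydropyran).
Ring B is planar and fully conjugated; 2 ring double bonds (4 π electrons) plus a heteroatom lone pair (2) give 6 π electrons. 6 = 4(1)+2, so ring B is aromatic (thiazole).
Ring C is planar and fully conjugated; 2 ring double bonds (4 π electrons) plus a heteroatom lone pair (2) give 6 π electrons. Since 6 = 4n+2 (n=1), ring C is aromatic (thiazole).
Aromatic: B, C. Total: 2.

2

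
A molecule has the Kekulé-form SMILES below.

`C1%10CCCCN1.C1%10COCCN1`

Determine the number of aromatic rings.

0

The SMILES encodes a six-membered saturated ring of five carbons and one N–H nitrogen; a six-membered saturated ring with an oxygen and an N–H nitrogen at positions 1 and 4.
The 6-membered ring with one N–H has only sp³ atoms, so it is not fully conjugated — not aromatic (piperidine).
The 6-membered ring with one oxygen and one N–H (1,4) has only sp³ atoms, so it is not fully conjugated — not aromatic (morpholine).
None of the rings are aromatic. Total: 0.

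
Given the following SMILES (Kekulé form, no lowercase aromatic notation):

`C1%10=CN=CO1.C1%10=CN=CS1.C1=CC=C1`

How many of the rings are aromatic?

2

The SMILES encodes a five-membered ring with an oxygen at position 1 and a nitrogen at position 3 (in a C=N bond), with two double bonds; a five-membered ring with a sulfur at position 1 and a nitrogen at position 3 (in a C=N bond), with two double bonds; a four-membered carbon ring with two alternating C=C double bonds.
The 5-membered ring with one oxygen and one =N– has a continuous p-orbital overlap around the ring; 2 ring double bonds (4 π electrons) plus a heteroatom lone pair (2) give 6 π electrons. 6 = 4(1)+2, so it is aromatic (oxazole).
The 5-membered ring with one sulfur and one =N– is planar and fully conjugated; 2 ring double bonds (4 π electrons) plus a heteroatom lone pair (2) give 6 π electrons. That satisfies 4n+2 with n=1, so it is aromatic (thiazole).
The 4-membered ring has only sp² ring atoms; a planar conformation would have a fully conjugated π system of 4 electrons. But 4 = 4(1), which is 4n not 4n+2, so it is not aromatic (cyclobutadiene) — cyclobutadiene is antiaromatic and distorts to a rectangle.
2 of the 3 rings are aromatic. Total: 2.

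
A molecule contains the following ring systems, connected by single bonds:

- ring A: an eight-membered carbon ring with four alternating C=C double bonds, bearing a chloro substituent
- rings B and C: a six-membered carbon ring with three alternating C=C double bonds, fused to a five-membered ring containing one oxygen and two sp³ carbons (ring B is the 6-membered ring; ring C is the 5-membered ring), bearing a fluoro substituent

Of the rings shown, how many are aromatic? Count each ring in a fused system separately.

1

Ring A has only sp² ring atoms; a planar conformation would have a fully conjugated π system of 8 electrons. But 8 = 4(2), which is 4n not 4n+2, so ring A is not aromatic (cyclooctatetraene) — cyclooctatetraene distorts into a non-planar tub to avoid antiaromaticity.
Ring B has a continuous p-orbital overlap around the ring; 3 ring double bonds give 6 π electrons. That satisfies 4n+2 with n=1, so ring B is aromatic (benzene ring).
Ring C has two sp³ carbons, so it is not fully conjugated — not aromatic (oxolane ring).
Aromatic: B. Total: 1.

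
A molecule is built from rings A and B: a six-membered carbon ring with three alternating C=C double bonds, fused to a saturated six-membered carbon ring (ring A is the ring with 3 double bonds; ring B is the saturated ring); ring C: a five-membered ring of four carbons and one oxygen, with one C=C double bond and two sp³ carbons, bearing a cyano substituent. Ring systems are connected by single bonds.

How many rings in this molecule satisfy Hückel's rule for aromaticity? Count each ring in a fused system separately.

1

Ring A is planar and fully conjugated; 3 ring double bonds give 6 π electrons. 6 = 4(1)+2, so ring A is aromatic (benzene ring).
Ring B has four sp³ carbons, so it is not fully conjugated — not aromatic (cyclohexane ring).
Ring C has two sp³ carbons, so it is not fully conjugated — not aromatic (2,3-dihydrofuran).
Aromatic: A. Total: 1.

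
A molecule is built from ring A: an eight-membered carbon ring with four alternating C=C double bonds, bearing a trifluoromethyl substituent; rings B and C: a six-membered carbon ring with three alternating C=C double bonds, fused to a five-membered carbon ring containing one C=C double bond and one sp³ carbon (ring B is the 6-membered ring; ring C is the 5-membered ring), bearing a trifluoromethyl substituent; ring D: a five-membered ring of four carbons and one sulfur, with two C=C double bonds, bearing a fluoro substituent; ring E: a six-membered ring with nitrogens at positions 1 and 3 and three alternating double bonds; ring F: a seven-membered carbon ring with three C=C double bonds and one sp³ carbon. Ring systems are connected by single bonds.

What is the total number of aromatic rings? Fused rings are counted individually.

3

Ring A has only sp² ring atoms; a planar conformation would have a fully conjugated π system of 8 electrons. But 8 = 4(2), which is 4n not 4n+2, so ring A is not aromatic (cyclooctatetraene) — cyclooctatetraene distorts into a non-planar tub to avoid antiaromaticity.
Ring B is fully conjugated (every ring atom contributes a p orbital); 3 ring double bonds give 6 π electrons. That satisfies 4n+2 with n=1, so ring B is aromatic (benzene ring).
Ring C has one sp³ carbon, so it is not fully conjugated — not aromatic (cyclopentene ring).
Ring D has a continuous p-orbital overlap around the ring; 2 ring double bonds (4 π electrons) plus a heteroatom lone pair (2) give 6 π electrons. 6 = 4(1)+2, so ring D is aromatic (thiophene).
Ring E has a continuous p-orbital overlap around the ring; 3 ring double bonds give 6 π electrons. 6 = 4(1)+2, so ring E is aromatic (pyrimidine).
Ring F has one sp³ carbon, so it is not fully conjugated — not aromatic (cycloheptatriene).
Aromatic: B, D, E. Total: 3.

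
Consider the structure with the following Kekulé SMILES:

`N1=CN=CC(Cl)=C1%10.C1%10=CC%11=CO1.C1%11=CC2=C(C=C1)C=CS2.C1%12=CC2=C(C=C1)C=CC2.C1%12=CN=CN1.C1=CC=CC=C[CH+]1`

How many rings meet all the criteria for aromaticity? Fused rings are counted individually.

The SMILES encodes a six-membered ring with nitrogens at positions 1 and 3 and three alternating double bonds; a five-membered ring of four carbons and one oxygen, with two C=C double bonds; a six-membered carbon ring with three alternating C=C double bonds, fused to a five-membered ring containing one sulfur and two C=C double bonds; a six-membered carbon ring with three alternating C=C double bonds, fused to a five-membered carbon ring containing one C=C double bond and one sp³ carbon; a five-membered ring with nitrogens at positions 1 and 3 (one bearing H, one in a C=N bond) and two double bonds; a seven-membered all-carbon ring bearing a positive charge on one carbon, with three C=C double bonds.
The 6-membered ring with two nitrogens (1,3) is planar and fully conjugated; 3 ring double bonds give 6 π electrons. 6 = 4(1)+2, so it is aromatic (pyrimidine).
The 5-membered ring with one oxygen is fully conjugated (every ring atom contributes a p orbital); 2 ring double bonds (4 π electrons) plus a heteroatom lone pair (2) give 6 π electrons. That satisfies 4n+2 with n=1, so it is aromatic (furan).
The fused 6/5-membered bicyclic (with one sulfur) is a single π system with 9 sp² atoms and 10 π electrons from ring double bonds plus a heteroatom lone pair. 10 = 4(2)+2, so the system is aromatic and both rings count as aromatic (benzothiophene).
The 6-membered ring has a continuous p-orbital overlap around the ring; 3 ring double bonds give 6 π electrons. Since 6 = 4n+2 (n=1), it is aromatic (benzene ring).
The 5-membered ring has one sp³ carbon, so it is not fully conjugated — not aromatic (cyclopentene ring).
The 5-membered ring with two nitrogens (one N–H, one =N–) has a continuous p-orbital overlap around the ring; 2 ring double bonds (4 π electrons) plus a heteroatom lone pair (2) give 6 π electrons. Since 6 = 4n+2 (n=1), it is aromatic (imidazole).
The 7-membered ring is planar and fully conjugated; 3 ring double bonds (6 π electrons) plus the carbocation's empty p orbital (0, but keeps the ring conjugated) give 6 π electrons. 6 = 4(1)+2, so it is aromatic (tropylium cation).
7 of the 8 rings are aromatic. Total: 7.

7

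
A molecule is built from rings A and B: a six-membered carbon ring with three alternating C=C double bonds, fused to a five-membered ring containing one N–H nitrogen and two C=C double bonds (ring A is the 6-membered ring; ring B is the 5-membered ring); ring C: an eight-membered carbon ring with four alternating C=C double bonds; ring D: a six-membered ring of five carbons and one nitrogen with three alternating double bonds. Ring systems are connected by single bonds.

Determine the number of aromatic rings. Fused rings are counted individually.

Rings A and B form a fused bicyclic system (with one N–H) with 9 sp² atoms and 10 π electrons from ring double bonds plus a heteroatom lone pair. 10 = 4(2)+2, so the system is aromatic and both rings count as aromatic (indole).
Ring C has only sp² ring atoms; a planar conformation would have a fully conjugated π system of 8 electrons. But 8 = 4(2), which is 4n not 4n+2, so ring C is not aromatic (cyclooctatetraene) — cyclooctatetraene distorts into a non-planar tub to avoid antiaromaticity.
Ring D has a continuous p-orbital overlap around the ring; 3 ring double bonds give 6 π electrons. Since 6 = 4n+2 (n=1), ring D is aromatic (pyridine).
Aromatic: A, B, D. Total: 3.

3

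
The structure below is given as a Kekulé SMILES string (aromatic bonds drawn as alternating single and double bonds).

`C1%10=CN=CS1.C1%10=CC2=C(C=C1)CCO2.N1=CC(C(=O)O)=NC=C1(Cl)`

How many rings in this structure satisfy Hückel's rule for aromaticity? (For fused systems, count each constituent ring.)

The SMILES encodes a five-membered ring with a sulfur at position 1 and a nitrogen at position 3 (in a C=N bond), with two double bonds; a six-membered carbon ring with three alternating C=C double bonds, fused to a five-membered ring containing one oxygen and two sp³ carbons; a six-membered ring with nitrogens at positions 1 and 4 and three alternating double bonds.
The 5-membered ring with one sulfur and one =N– is fully conjugated (every ring atom contributes a p orbital); 2 ring double bonds (4 π electrons) plus a heteroatom lone pair (2) give 6 π electrons. That satisfies 4n+2 with n=1, so it is aromatic (thiazole).
The 6-membered ring has a continuous p-orbital overlap around the ring; 3 ring double bonds give 6 π electrons. That satisfies 4n+2 with n=1, so it is aromatic (benzene ring).
The 5-membered ring with one oxygen has two sp³ carbons, so it is not fully conjugated — not aromatic (oxolane ring).
The 6-membered ring with two nitrogens (1,4) is fully conjugated (every ring atom contributes a p orbital); 3 ring double bonds give 6 π electrons. Since 6 = 4n+2 (n=1), it is aromatic (pyrazine).
3 of the 4 rings are aromatic. Total: 3.

3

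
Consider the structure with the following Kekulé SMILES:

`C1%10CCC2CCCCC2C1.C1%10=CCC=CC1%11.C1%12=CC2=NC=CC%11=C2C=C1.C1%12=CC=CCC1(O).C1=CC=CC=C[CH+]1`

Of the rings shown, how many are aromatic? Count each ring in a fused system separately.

3

The SMILES encodes two fused six-membered saturated carbon rings; a six-membered carbon ring with two isolated C=C double bonds and two sp³ carbons; two fused six-membered rings, each with three alternating double bonds; one ring is all carbon and the other has one ring nitrogen; a six-membered carbon ring with two conjugated C=C double bonds and two sp³ carbons; a seven-membered all-carbon ring bearing a positive charge on one carbon, with three C=C double bonds.
The 6-membered ring has only sp³ atoms, so it is not fully conjugated — not aromatic (cyclohexane ring).
The second 6-membered ring has only sp³ atoms, so it is not fully conjugated — not aromatic (cyclohexane ring).
The third 6-membered ring has two sp³ carbons, so it is not fully conjugated — not aromatic (1,4-cyclohexadiene).
The fused 6/6-membered bicyclic (with one nitrogen) is a single π system with 10 sp² atoms and 10 π electrons from ring double bonds. 10 = 4(2)+2, so the system is aromatic and both rings count as aromatic (quinoline).
The fourth 6-membered ring has two sp³ carbons, so it is not fully conjugated — not aromatic (1,3-cyclohexadiene).
The 7-membered ring has a continuous p-orbital overlap around the ring; 3 ring double bonds (6 π electrons) plus the carbocation's empty p orbital (0, but keeps the ring conjugated) give 6 π electrons. 6 = 4(1)+2, so it is aromatic (tropylium cation).
3 of the 7 rings are aromatic. Total: 3.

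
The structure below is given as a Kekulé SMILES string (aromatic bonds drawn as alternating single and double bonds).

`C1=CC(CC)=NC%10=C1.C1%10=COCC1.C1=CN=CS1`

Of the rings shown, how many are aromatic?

2

The SMILES encodes a six-membered ring of five carbons and one nitrogen with three alternating double bonds; a five-membered ring of four carbons and one oxygen, with one C=C double bond and two sp³ carbons; a five-membered ring with a sulfur at position 1 and a nitrogen at position 3 (in a C=N bond), with two double bonds.
The 6-membered ring with one nitrogen has a continuous p-orbital overlap around the ring; 3 ring double bonds give 6 π electrons. That satisfies 4n+2 with n=1, so it is aromatic (pyridine).
The 5-membered ring with one oxygen has two sp³ carbons, so it is not fully conjugated — not aromatic (2,3-dihydrofuran).
The 5-membered ring with one sulfur and one =N– is planar and fully conjugated; 2 ring double bonds (4 π electrons) plus a heteroatom lone pair (2) give 6 π electrons. 6 = 4(1)+2, so it is aromatic (thiazole).
2 of the 3 rings are aromatic. Total: 2.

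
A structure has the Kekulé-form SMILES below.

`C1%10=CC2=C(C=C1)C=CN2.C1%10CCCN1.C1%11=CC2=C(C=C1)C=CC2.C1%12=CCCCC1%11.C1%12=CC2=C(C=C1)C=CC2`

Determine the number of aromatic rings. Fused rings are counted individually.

The SMILES encodes a six-membered carbon ring with three alternating C=C double bonds, fused to a five-membered ring containing one N–H nitrogen and two C=C double bonds; a five-membered saturated ring of four carbons and one N–H nitrogen; a six-membered carbon ring with three alternating C=C double bonds, fused to a five-membered carbon ring containing one C=C double bond and one sp³ carbon; a six-membered carbon ring with one C=C double bond; a six-membered carbon ring with three alternating C=C double bonds, fused to a five-membered carbon ring containing one C=C double bond and one sp³ carbon.
The fused 6/5-membered bicyclic (with one N–H) is a single π system with 9 sp² atoms and 10 π electrons from ring double bonds plus a heteroatom lone pair. 10 = 4(2)+2, so the system is aromatic and both rings count as aromatic (indole).
The 5-membered ring with one N–H has only sp³ atoms, so it is not fully conjugated — not aromatic (pyrrolidine).
The 6-membered ring is fully conjugated (every ring atom contributes a p orbital); 3 ring double bonds give 6 π electrons. 6 = 4(1)+2, so it is aromatic (benzene ring).
The 5-membered ring has one sp³ carbon, so it is not fully conjugated — not aromatic (cyclopentene ring).
The second 6-membered ring has four sp³ carbons, so it is not fully conjugated — not aromatic (cyclohexene).
The third 6-membered ring is fully conjugated (every ring atom contributes a p orbital); 3 ring double bonds give 6 π electrons. 6 = 4(1)+2, so it is aromatic (benzene ring).
The second 5-membered ring has one sp³ carbon, so it is not fully conjugated — not aromatic (cyclopentene ring).
4 of the 8 rings are aromatic. Total: 4.

4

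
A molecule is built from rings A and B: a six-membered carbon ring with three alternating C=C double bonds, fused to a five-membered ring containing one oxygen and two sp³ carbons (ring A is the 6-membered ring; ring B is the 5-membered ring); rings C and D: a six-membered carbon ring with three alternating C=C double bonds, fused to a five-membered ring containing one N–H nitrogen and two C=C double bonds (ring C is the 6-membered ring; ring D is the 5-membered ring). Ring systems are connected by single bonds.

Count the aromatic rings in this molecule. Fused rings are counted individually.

3

Ring A is planar and fully conjugated; 3 ring double bonds give 6 π electrons. 6 = 4(1)+2, so ring A is aromatic (benzene ring).
Ring B has two sp³ carbons, so it is not fully conjugated — not aromatic (oxolane ring).
Rings C and D form a fused bicyclic system (with one N–H) with 9 sp² atoms and 10 π electrons from ring double bonds plus a heteroatom lone pair. 10 = 4(2)+2, so the system is aromatic and both rings count as aromatic (indole).
Aromatic: A, C, D. Total: 3.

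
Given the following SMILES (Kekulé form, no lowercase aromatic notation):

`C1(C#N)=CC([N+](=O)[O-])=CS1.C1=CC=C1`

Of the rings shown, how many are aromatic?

1

The SMILES encodes a five-membered ring of four carbons and one sulfur, with two C=C double bonds; a four-membered carbon ring with two alternating C=C double bonds.
The 5-membered ring with one sulfur is fully conjugated (every ring atom contributes a p orbital); 2 ring double bonds (4 π electrons) plus a heteroatom lone pair (2) give 6 π electrons. 6 = 4(1)+2, so it is aromatic (thiophene).
The 4-membered ring has only sp² ring atoms; a planar conformation would have a fully conjugated π system of 4 electrons. But 4 = 4(1), which is 4n not 4n+2, so it is not aromatic (cyclobutadiene) — cyclobutadiene is antiaromatic and distorts to a rectangle.
1 of the 2 rings is aromatic. Total: 1.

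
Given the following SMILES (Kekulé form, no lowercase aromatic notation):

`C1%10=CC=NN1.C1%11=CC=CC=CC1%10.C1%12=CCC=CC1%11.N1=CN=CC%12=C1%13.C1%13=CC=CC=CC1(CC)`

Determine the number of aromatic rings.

2

The SMILES encodes a five-membered ring with two adjacent nitrogens (one bearing H, one in a double bond) and two double bonds; a seven-membered carbon ring with three C=C double bonds and one sp³ carbon; a six-membered carbon ring with two isolated C=C double bonds and two sp³ carbons; a six-membered ring with nitrogens at positions 1 and 3 and three alternating double bonds; a seven-membered carbon ring with three C=C double bonds and one sp³ carbon.
The 5-membered ring with two adjacent nitrogens (one N–H, one =N–) has a continuous p-orbital overlap around the ring; 2 ring double bonds (4 π electrons) plus a heteroatom lone pair (2) give 6 π electrons. That satisfies 4n+2 with n=1, so it is aromatic (pyrazole).
The 7-membered ring has one sp³ carbon, so it is not fully conjugated — not aromatic (cycloheptatriene).
The 6-membered ring has two sp³ carbons, so it is not fully conjugated — not aromatic (1,4-cyclohexadiene).
The 6-membered ring with two nitrogens (1,3) is fully conjugated (every ring atom contributes a p orbital); 3 ring double bonds give 6 π electrons. Since 6 = 4n+2 (n=1), it is aromatic (pyrimidine).
The second 7-membered ring has one sp³ carbon, so it is not fully conjugated — not aromatic (cycloheptatriene).
2 of the 5 rings are aromatic. Total: 2.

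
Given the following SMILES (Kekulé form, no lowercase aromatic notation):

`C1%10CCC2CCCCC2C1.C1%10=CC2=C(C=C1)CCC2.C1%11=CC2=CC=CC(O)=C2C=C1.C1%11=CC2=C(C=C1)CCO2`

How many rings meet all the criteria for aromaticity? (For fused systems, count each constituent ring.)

The SMILES encodes two fused six-membered saturated carbon rings; a six-membered carbon ring with three alternating C=C double bonds, fused to a saturated five-membered carbon ring; two fused six-membered carbon rings, each with three alternating C=C double bonds; a six-membered carbon ring with three alternating C=C double bonds, fused to a five-membered ring containing one oxygen and two sp³ carbons.
The 6-membered ring has only sp³ atoms, so it is not fully conjugated — not aromatic (cyclohexane ring).
The second 6-membered ring has only sp³ atoms, so it is not fully conjugated — not aromatic (cyclohexane ring).
The third 6-membered ring is planar and fully conjugated; 3 ring double bonds give 6 π electrons. Since 6 = 4n+2 (n=1), it is aromatic (benzene ring).
The 5-membered ring has three sp³ carbons, so it is not fully conjugated — not aromatic (cyclopentane ring).
The fused 6/6-membered bicyclic is a single π system with 10 sp² atoms and 10 π electrons from ring double bonds. 10 = 4(2)+2, so the system is aromatic and both rings count as aromatic (naphthalene).
The fourth 6-membered ring is planar and fully conjugated; 3 ring double bonds give 6 π electrons. Since 6 = 4n+2 (n=1), it is aromatic (benzene ring).
The 5-membered ring with one oxygen has two sp³ carbons, so it is not fully conjugated — not aromatic (oxolane ring).
4 of the 8 rings are aromatic. Total: 4.

4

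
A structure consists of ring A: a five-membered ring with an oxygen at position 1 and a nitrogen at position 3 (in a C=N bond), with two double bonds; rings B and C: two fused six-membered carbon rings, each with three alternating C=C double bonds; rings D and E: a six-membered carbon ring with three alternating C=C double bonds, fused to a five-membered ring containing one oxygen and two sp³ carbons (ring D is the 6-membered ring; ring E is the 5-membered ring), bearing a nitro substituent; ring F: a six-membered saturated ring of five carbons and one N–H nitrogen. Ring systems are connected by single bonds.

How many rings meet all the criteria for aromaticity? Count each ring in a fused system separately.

Ring A is planar and fully conjugated; 2 ring double bonds (4 π electrons) plus a heteroatom lone pair (2) give 6 π electrons. That satisfies 4n+2 with n=1, so ring A is aromatic (oxazole).
Rings B and C form a fused bicyclic system with 10 sp² atoms and 10 π electrons from ring double bonds. 10 = 4(2)+2, so the system is aromatic and both rings count as aromatic (naphthalene).
Ring D has a continuous p-orbital overlap around the ring; 3 ring double bonds give 6 π electrons. Since 6 = 4n+2 (n=1), ring D is aromatic (benzene ring).
Ring E has two sp³ carbons, so it is not fully conjugated — not aromatic (oxolane ring).
Ring F has only sp³ atoms, so it is not fully conjugated — not aromatic (piperidine).
Aromatic: A, B, C, D. Total: 4.

4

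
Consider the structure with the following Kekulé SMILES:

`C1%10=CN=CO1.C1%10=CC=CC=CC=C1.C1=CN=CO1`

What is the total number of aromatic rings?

2

The SMILES encodes a five-membered ring with an oxygen at position 1 and a nitrogen at position 3 (in a C=N bond), with two double bonds; an eight-membered carbon ring with four alternating C=C double bonds; a five-membered ring with an oxygen at position 1 and a nitrogen at position 3 (in a C=N bond), with two double bonds.
The 5-membered ring with one oxygen and one =N– has a continuous p-orbital overlap around the ring; 2 ring double bonds (4 π electrons) plus a heteroatom lone pair (2) give 6 π electrons. 6 = 4(1)+2, so it is aromatic (oxazole).
The 8-membered ring has only sp² ring atoms; a planar conformation would have a fully conjugated π system of 8 electrons. But 8 = 4(2), which is 4n not 4n+2, so it is not aromatic (cyclooctatetraene) — cyclooctatetraene distorts into a non-planar tub to avoid antiaromaticity.
The second 5-membered ring with one oxygen and one =N– is fully conjugated (every ring atom contributes a p orbital); 2 ring double bonds (4 π electrons) plus a heteroatom lone pair (2) give 6 π electrons. Since 6 = 4n+2 (n=1), it is aromatic (oxazole).
2 of the 3 rings are aromatic. Total: 2.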